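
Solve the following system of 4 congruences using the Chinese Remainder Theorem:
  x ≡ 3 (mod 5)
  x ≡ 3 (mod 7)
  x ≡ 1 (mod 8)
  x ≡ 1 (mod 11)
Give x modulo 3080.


Product of moduli M = 5 · 7 · 8 · 11 = 3080.
Merge one congruence at a time:
  Start: x ≡ 3 (mod 5).
  Combine with x ≡ 3 (mod 7); new modulus lcm = 35.
    Write x = 3 + 5·t and substitute into x ≡ 3 (mod 7): 5·t ≡ 3 − 3 = 0 (mod 7).
    The inverse of 5 mod 7 is 3 (since 5·3 = 15 = 2·7 + 1), so t ≡ 3·0 = 0 ≡ 0 (mod 7).
    Then x = 3 + 5·0 = 3, valid modulo lcm(5, 7) = 35: x ≡ 3 (mod 35).
  Combine with x ≡ 1 (mod 8); new modulus lcm = 280.
    Write x = 3 + 35·t and substitute into x ≡ 1 (mod 8): 35·t ≡ 1 − 3 = -2 (mod 8).
    Reduce coefficients mod 8: 3·t ≡ 6 (mod 8).
    The inverse of 3 mod 8 is 3 (since 3·3 = 9 = 1·8 + 1), so t ≡ 3·6 = 18 ≡ 2 (mod 8).
    Then x = 3 + 35·2 = 73, valid modulo lcm(35, 8) = 280: x ≡ 73 (mod 280).
  Combine with x ≡ 1 (mod 11); new modulus lcm = 3080.
    Write x = 73 + 280·t and substitute into x ≡ 1 (mod 11): 280·t ≡ 1 − 73 = -72 (mod 11).
    Reduce coefficients mod 11: 5·t ≡ 5 (mod 11).
    The inverse of 5 mod 11 is 9 (since 5·9 = 45 = 4·11 + 1), so t ≡ 9·5 = 45 ≡ 1 (mod 11).
    Then x = 73 + 280·1 = 353, valid modulo lcm(280, 11) = 3080: x ≡ 353 (mod 3080).
Verify against each original: 353 mod 5 = 3, 353 mod 7 = 3, 353 mod 8 = 1, 353 mod 11 = 1.

x ≡ 353 (mod 3080).


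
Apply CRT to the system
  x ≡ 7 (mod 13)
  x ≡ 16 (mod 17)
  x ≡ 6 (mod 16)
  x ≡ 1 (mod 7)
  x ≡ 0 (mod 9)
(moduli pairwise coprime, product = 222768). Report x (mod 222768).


Product of moduli M = 13 · 17 · 16 · 7 · 9 = 222768.
Merge one congruence at a time:
  Start: x ≡ 7 (mod 13).
  Combine with x ≡ 16 (mod 17); new modulus lcm = 221.
    Write x = 7 + 13·t and substitute into x ≡ 16 (mod 17): 13·t ≡ 16 − 7 = 9 (mod 17).
    The inverse of 13 mod 17 is 4 (since 13·4 = 52 = 3·17 + 1), so t ≡ 4·9 = 36 ≡ 2 (mod 17).
    Then x = 7 + 13·2 = 33, valid modulo lcm(13, 17) = 221: x ≡ 33 (mod 221).
  Combine with x ≡ 6 (mod 16); new modulus lcm = 3536.
    Write x = 33 + 221·t and substitute into x ≡ 6 (mod 16): 221·t ≡ 6 − 33 = -27 (mod 16).
    Reduce coefficients mod 16: 13·t ≡ 5 (mod 16).
    The inverse of 13 mod 16 is 5 (since 13·5 = 65 = 4·16 + 1), so t ≡ 5·5 = 25 ≡ 9 (mod 16).
    Then x = 33 + 221·9 = 2022, valid modulo lcm(221, 16) = 3536: x ≡ 2022 (mod 3536).
  Combine with x ≡ 1 (mod 7); new modulus lcm = 24752.
    Write x = 2022 + 3536·t and substitute into x ≡ 1 (mod 7): 3536·t ≡ 1 − 2022 = -2021 (mod 7).
    Reduce coefficients mod 7: 1·t ≡ 2 (mod 7).
    So t ≡ 2 (mod 7).
    Then x = 2022 + 3536·2 = 9094, valid modulo lcm(3536, 7) = 24752: x ≡ 9094 (mod 24752).
  Combine with x ≡ 0 (mod 9); new modulus lcm = 222768.
    Write x = 9094 + 24752·t and substitute into x ≡ 0 (mod 9): 24752·t ≡ 0 − 9094 = -9094 (mod 9).
    Reduce coefficients mod 9: 2·t ≡ 5 (mod 9).
    The inverse of 2 mod 9 is 5 (since 2·5 = 10 = 1·9 + 1), so t ≡ 5·5 = 25 ≡ 7 (mod 9).
    Then x = 9094 + 24752·7 = 182358, valid modulo lcm(24752, 9) = 222768: x ≡ 182358 (mod 222768).
Verify against each original: 182358 mod 13 = 7, 182358 mod 17 = 16, 182358 mod 16 = 6, 182358 mod 7 = 1, 182358 mod 9 = 0.

x ≡ 182358 (mod 222768).


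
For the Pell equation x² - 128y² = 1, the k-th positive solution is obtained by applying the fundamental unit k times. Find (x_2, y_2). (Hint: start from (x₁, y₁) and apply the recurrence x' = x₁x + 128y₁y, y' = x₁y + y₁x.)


Step 1: Find the fundamental solution (x₁, y₁) of x² - 128y² = 1.
  Expand √128 as a continued fraction. a₀ = ⌊√128⌋ = 11; iterate m_{k+1} = d_k·a_k − m_k, d_{k+1} = (128 − m_{k+1}²)/d_k, a_{k+1} = ⌊(a₀ + m_{k+1})/d_{k+1}⌋ (starting m₀ = 0, d₀ = 1), with convergents p_k = a_k·p_{k-1} + p_{k-2}, q_k = a_k·q_{k-1} + q_{k-2} (p₋₁ = 1, q₋₁ = 0):
  k = 0: a₀ = 11; p₀/q₀ = 11/1; p₀² − 128·q₀² = 121 − 128 = -7.
  k = 1: m = 11, d = 7, a = ⌊(11 + 11)/7⌋ = 3; p/q = (3·11 + 1)/(3·1 + 0) = 34/3; p² − 128·q² = 1156 − 1152 = 4.
  k = 2: m = 10, d = 4, a = ⌊(11 + 10)/4⌋ = 5; p/q = (5·34 + 11)/(5·3 + 1) = 181/16; p² − 128·q² = 32761 − 32768 = -7.
  k = 3: m = 10, d = 7, a = ⌊(11 + 10)/7⌋ = 3; p/q = (3·181 + 34)/(3·16 + 3) = 577/51; p² − 128·q² = 332929 − 332928 = 1.
  The first convergent with p² − 128·q² = 1 gives the fundamental solution (x₁, y₁) = (577, 51).
Step 2: Apply the recurrence (x_{n+1}, y_{n+1}) = (x₁x_n + 128y₁y_n, x₁y_n + y₁x_n) repeatedly.
  From (x_1, y_1) = (577, 51): x_2 = 577·577 + 128·51·51 = 665857; y_2 = 577·51 + 51·577 = 58854.
Step 3: Verify x_2² - 128·y_2² = 443365544449 - 443365544448 = 1 (should be 1). ✓

(x_1, y_1) = (577, 51); (x_2, y_2) = (665857, 58854).


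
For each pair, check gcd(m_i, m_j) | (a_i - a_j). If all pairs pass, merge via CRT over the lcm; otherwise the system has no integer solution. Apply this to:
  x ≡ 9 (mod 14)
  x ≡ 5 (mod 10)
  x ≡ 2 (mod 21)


Moduli 14, 10, 21 are not pairwise coprime, so CRT works modulo lcm(m_i) when all pairwise compatibility conditions hold.
Pairwise compatibility: gcd(m_i, m_j) must divide a_i - a_j for every pair.
Merge one congruence at a time:
  Start: x ≡ 9 (mod 14).
  Combine with x ≡ 5 (mod 10): gcd(14, 10) = 2; 5 - 9 = -4, which IS divisible by 2, so compatible.
    Write x = 9 + 14·t and substitute into x ≡ 5 (mod 10): 14·t ≡ 5 − 9 = -4 (mod 10).
    Divide the congruence (and modulus) by g = 2: 7·t ≡ -2 (mod 5).
    Reduce coefficients mod 5: 2·t ≡ 3 (mod 5).
    The inverse of 2 mod 5 is 3 (since 2·3 = 6 = 1·5 + 1), so t ≡ 3·3 = 9 ≡ 4 (mod 5).
    Then x = 9 + 14·4 = 65, valid modulo lcm(14, 10) = 70: x ≡ 65 (mod 70).
  Combine with x ≡ 2 (mod 21): gcd(70, 21) = 7; 2 - 65 = -63, which IS divisible by 7, so compatible.
    Write x = 65 + 70·t and substitute into x ≡ 2 (mod 21): 70·t ≡ 2 − 65 = -63 (mod 21).
    Divide the congruence (and modulus) by g = 7: 10·t ≡ -9 (mod 3).
    Reduce coefficients mod 3: 1·t ≡ 0 (mod 3).
    So t ≡ 0 (mod 3).
    Then x = 65 + 70·0 = 65, valid modulo lcm(70, 21) = 210: x ≡ 65 (mod 210).
Verify: 65 mod 14 = 9, 65 mod 10 = 5, 65 mod 21 = 2.

x ≡ 65 (mod 210).


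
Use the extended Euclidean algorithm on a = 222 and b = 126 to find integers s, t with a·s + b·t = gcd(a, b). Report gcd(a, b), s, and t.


Euclidean algorithm on (222, 126) — divide until remainder is 0:
  222 = 1 · 126 + 96
  126 = 1 · 96 + 30
  96 = 3 · 30 + 6
  30 = 5 · 6 + 0
gcd(222, 126) = 6.
Track Bezout coefficients alongside the remainders: start with r₀ = 222 = a·1 + b·0 (s = 1, t = 0) and r₁ = 126 = a·0 + b·1 (s = 0, t = 1); each new remainder r_{k+1} = r_{k-1} − q_k·r_k inherits s_{k+1} = s_{k-1} − q_k·s_k, t_{k+1} = t_{k-1} − q_k·t_k, so r_k = a·s_k + b·t_k at every step:
  q = 1: r = 96, s = 1 − 1·0 = 1, t = 0 − 1·1 = -1  (check: 222·1 + 126·(-1) = 96)
  q = 1: r = 30, s = 0 − 1·1 = -1, t = 1 − 1·(-1) = 2  (check: 222·(-1) + 126·2 = 30)
  q = 3: r = 6, s = 1 − 3·(-1) = 4, t = -1 − 3·2 = -7  (check: 222·4 + 126·(-7) = 6)
The row with r = 6 (the gcd) gives the Bezout coefficients s = 4, t = -7.
Result: 222 · (4) + 126 · (-7) = 6.

gcd(222, 126) = 6; s = 4, t = -7 (check: 222·4 + 126·(-7) = 6).


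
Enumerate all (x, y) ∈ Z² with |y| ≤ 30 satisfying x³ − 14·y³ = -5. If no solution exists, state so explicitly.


The equation is x³ - 14y³ = -5. For fixed y, x³ = 14·y³ − 5, so a solution requires the RHS to be a perfect cube.
Strategy: iterate y from -30 to 30, compute RHS = 14·y³ − 5, and check whether it is a (positive or negative) perfect cube.
Check small values of y:
  y = 0: RHS = -5 is not a perfect cube.
  y = 1: RHS = 9 is not a perfect cube.
  y = -1: RHS = -19 is not a perfect cube.
  y = 2: RHS = 107 is not a perfect cube.
  y = -2: RHS = -117 is not a perfect cube.
  y = 3: RHS = 373 is not a perfect cube.
  y = -3: RHS = -383 is not a perfect cube.
Continuing the search up to |y| = 30 finds no solutions either.
No (x, y) in the scanned range satisfies the equation.

No integer solutions with |y| ≤ 30.


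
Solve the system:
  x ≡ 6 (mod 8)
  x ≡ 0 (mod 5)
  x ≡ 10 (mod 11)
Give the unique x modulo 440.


Moduli 8, 5, 11 are pairwise coprime; by CRT there is a unique solution modulo M = 8 · 5 · 11 = 440.
Solve pairwise, accumulating the modulus:
  Start with x ≡ 6 (mod 8).
  Combine with x ≡ 0 (mod 5): since gcd(8, 5) = 1, we get a unique residue mod 40.
    Write x = 6 + 8·t and substitute into x ≡ 0 (mod 5): 8·t ≡ 0 − 6 = -6 (mod 5).
    Reduce coefficients mod 5: 3·t ≡ 4 (mod 5).
    The inverse of 3 mod 5 is 2 (since 3·2 = 6 = 1·5 + 1), so t ≡ 2·4 = 8 ≡ 3 (mod 5).
    Then x = 6 + 8·3 = 30, valid modulo lcm(8, 5) = 40: x ≡ 30 (mod 40).
  Combine with x ≡ 10 (mod 11): since gcd(40, 11) = 1, we get a unique residue mod 440.
    Write x = 30 + 40·t and substitute into x ≡ 10 (mod 11): 40·t ≡ 10 − 30 = -20 (mod 11).
    Reduce coefficients mod 11: 7·t ≡ 2 (mod 11).
    The inverse of 7 mod 11 is 8 (since 7·8 = 56 = 5·11 + 1), so t ≡ 8·2 = 16 ≡ 5 (mod 11).
    Then x = 30 + 40·5 = 230, valid modulo lcm(40, 11) = 440: x ≡ 230 (mod 440).
Verify: 230 mod 8 = 6 ✓, 230 mod 5 = 0 ✓, 230 mod 11 = 10 ✓.

x ≡ 230 (mod 440).


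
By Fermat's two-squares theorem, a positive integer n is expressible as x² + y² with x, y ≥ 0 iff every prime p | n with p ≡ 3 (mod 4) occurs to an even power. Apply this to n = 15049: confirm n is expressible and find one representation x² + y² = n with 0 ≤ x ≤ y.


Step 1: Factor n = 15049 = 101 · 149.
Step 2: Check the mod-4 condition on each prime factor: 101 ≡ 1 (mod 4), exponent 1; 149 ≡ 1 (mod 4), exponent 1.
All primes ≡ 3 (mod 4) appear to even exponent (or don't appear), so by the two-squares theorem n IS expressible as a sum of two squares.
Step 3: Build a representation. Here n = 101 · 149 is a product of primes ≡ 1 (mod 4). Each prime p ≡ 1 (mod 4) is itself a sum of two squares; find a² by testing p − a² for a perfect square:
  101: 101 − 1² = 100 = 10² ⇒ 101 = 1² + 10².
  149: 149 − 1² = 148, 149 − 2² = 145, 149 − 3² = 140, 149 − 4² = 133, 149 − 5² = 124, 149 − 6² = 113, 149 − 7² = 100 = 10² ⇒ 149 = 7² + 10².
  Combine using the Brahmagupta–Fibonacci identity (a² + b²)(c² + d²) = (ac − bd)² + (ad + bc)² = (ac + bd)² + (ad − bc)²:
  101 · 149 = 15049: from (1² + 10²)(7² + 10²), take (1·7 − 10·10, 1·10 + 10·7) = (7 − 100, 10 + 70) = (-93, 80); dropping signs (only squares matter) gives (93, 80); check 93² + 80² = 8649 + 6400 = 15049 ✓.
Step 4: Order so x ≤ y and verify: 80² + 93² = 6400 + 8649 = 15049 = n. ✓

n = 15049 = 80² + 93² (one valid representation with x ≤ y).


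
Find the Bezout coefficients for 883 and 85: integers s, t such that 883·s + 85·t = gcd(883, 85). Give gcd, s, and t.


Euclidean algorithm on (883, 85) — divide until remainder is 0:
  883 = 10 · 85 + 33
  85 = 2 · 33 + 19
  33 = 1 · 19 + 14
  19 = 1 · 14 + 5
  14 = 2 · 5 + 4
  5 = 1 · 4 + 1
  4 = 4 · 1 + 0
gcd(883, 85) = 1.
Track Bezout coefficients alongside the remainders: start with r₀ = 883 = a·1 + b·0 (s = 1, t = 0) and r₁ = 85 = a·0 + b·1 (s = 0, t = 1); each new remainder r_{k+1} = r_{k-1} − q_k·r_k inherits s_{k+1} = s_{k-1} − q_k·s_k, t_{k+1} = t_{k-1} − q_k·t_k, so r_k = a·s_k + b·t_k at every step:
  q = 10: r = 33, s = 1 − 10·0 = 1, t = 0 − 10·1 = -10  (check: 883·1 + 85·(-10) = 33)
  q = 2: r = 19, s = 0 − 2·1 = -2, t = 1 − 2·(-10) = 21  (check: 883·(-2) + 85·21 = 19)
  q = 1: r = 14, s = 1 − 1·(-2) = 3, t = -10 − 1·21 = -31  (check: 883·3 + 85·(-31) = 14)
  q = 1: r = 5, s = -2 − 1·3 = -5, t = 21 − 1·(-31) = 52  (check: 883·(-5) + 85·52 = 5)
  q = 2: r = 4, s = 3 − 2·(-5) = 13, t = -31 − 2·52 = -135  (check: 883·13 + 85·(-135) = 4)
  q = 1: r = 1, s = -5 − 1·13 = -18, t = 52 − 1·(-135) = 187  (check: 883·(-18) + 85·187 = 1)
The row with r = 1 (the gcd) gives the Bezout coefficients s = -18, t = 187.
Result: 883 · (-18) + 85 · (187) = 1.

gcd(883, 85) = 1; s = -18, t = 187 (check: 883·(-18) + 85·187 = 1).


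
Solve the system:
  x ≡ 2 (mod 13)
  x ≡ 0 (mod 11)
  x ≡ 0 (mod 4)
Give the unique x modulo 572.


Moduli 13, 11, 4 are pairwise coprime; by CRT there is a unique solution modulo M = 13 · 11 · 4 = 572.
Solve pairwise, accumulating the modulus:
  Start with x ≡ 2 (mod 13).
  Combine with x ≡ 0 (mod 11): since gcd(13, 11) = 1, we get a unique residue mod 143.
    Write x = 2 + 13·t and substitute into x ≡ 0 (mod 11): 13·t ≡ 0 − 2 = -2 (mod 11).
    Reduce coefficients mod 11: 2·t ≡ 9 (mod 11).
    The inverse of 2 mod 11 is 6 (since 2·6 = 12 = 1·11 + 1), so t ≡ 6·9 = 54 ≡ 10 (mod 11).
    Then x = 2 + 13·10 = 132, valid modulo lcm(13, 11) = 143: x ≡ 132 (mod 143).
  Combine with x ≡ 0 (mod 4): since gcd(143, 4) = 1, we get a unique residue mod 572.
    Write x = 132 + 143·t and substitute into x ≡ 0 (mod 4): 143·t ≡ 0 − 132 = -132 (mod 4).
    Reduce coefficients mod 4: 3·t ≡ 0 (mod 4).
    The inverse of 3 mod 4 is 3 (since 3·3 = 9 = 2·4 + 1), so t ≡ 3·0 = 0 ≡ 0 (mod 4).
    Then x = 132 + 143·0 = 132, valid modulo lcm(143, 4) = 572: x ≡ 132 (mod 572).
Verify: 132 mod 13 = 2 ✓, 132 mod 11 = 0 ✓, 132 mod 4 = 0 ✓.

x ≡ 132 (mod 572).


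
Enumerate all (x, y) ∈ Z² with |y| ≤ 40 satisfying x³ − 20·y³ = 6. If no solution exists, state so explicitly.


The equation is x³ - 20y³ = 6. For fixed y, x³ = 20·y³ + 6, so a solution requires the RHS to be a perfect cube.
Strategy: iterate y from -40 to 40, compute RHS = 20·y³ + 6, and check whether it is a (positive or negative) perfect cube.
Check small values of y:
  y = 0: RHS = 6 is not a perfect cube.
  y = 1: RHS = 26 is not a perfect cube.
  y = -1: RHS = -14 is not a perfect cube.
  y = 2: RHS = 166 is not a perfect cube.
  y = -2: RHS = -154 is not a perfect cube.
  y = 3: RHS = 546 is not a perfect cube.
  y = -3: RHS = -534 is not a perfect cube.
Continuing the search up to |y| = 40 finds no solutions either.
No (x, y) in the scanned range satisfies the equation.

No integer solutions with |y| ≤ 40.


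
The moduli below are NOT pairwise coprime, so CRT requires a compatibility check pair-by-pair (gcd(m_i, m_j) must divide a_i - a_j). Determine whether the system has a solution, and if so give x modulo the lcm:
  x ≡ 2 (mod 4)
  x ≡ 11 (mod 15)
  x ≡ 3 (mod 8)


Moduli 4, 15, 8 are not pairwise coprime, so CRT works modulo lcm(m_i) when all pairwise compatibility conditions hold.
Pairwise compatibility: gcd(m_i, m_j) must divide a_i - a_j for every pair.
Merge one congruence at a time:
  Start: x ≡ 2 (mod 4).
  Combine with x ≡ 11 (mod 15): gcd(4, 15) = 1; 11 - 2 = 9, which IS divisible by 1, so compatible.
    Write x = 2 + 4·t and substitute into x ≡ 11 (mod 15): 4·t ≡ 11 − 2 = 9 (mod 15).
    The inverse of 4 mod 15 is 4 (since 4·4 = 16 = 1·15 + 1), so t ≡ 4·9 = 36 ≡ 6 (mod 15).
    Then x = 2 + 4·6 = 26, valid modulo lcm(4, 15) = 60: x ≡ 26 (mod 60).
  Combine with x ≡ 3 (mod 8): gcd(60, 8) = 4, and 3 - 26 = -23 is NOT divisible by 4.
    ⇒ system is inconsistent (no integer solution).

No solution (the system is inconsistent).


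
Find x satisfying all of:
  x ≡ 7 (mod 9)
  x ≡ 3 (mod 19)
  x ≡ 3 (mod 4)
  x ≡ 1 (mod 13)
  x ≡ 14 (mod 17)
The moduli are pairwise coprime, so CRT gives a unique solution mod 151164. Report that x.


Product of moduli M = 9 · 19 · 4 · 13 · 17 = 151164.
Merge one congruence at a time:
  Start: x ≡ 7 (mod 9).
  Combine with x ≡ 3 (mod 19); new modulus lcm = 171.
    Write x = 7 + 9·t and substitute into x ≡ 3 (mod 19): 9·t ≡ 3 − 7 = -4 (mod 19).
    Reduce coefficients mod 19: 9·t ≡ 15 (mod 19).
    The inverse of 9 mod 19 is 17 (since 9·17 = 153 = 8·19 + 1), so t ≡ 17·15 = 255 ≡ 8 (mod 19).
    Then x = 7 + 9·8 = 79, valid modulo lcm(9, 19) = 171: x ≡ 79 (mod 171).
  Combine with x ≡ 3 (mod 4); new modulus lcm = 684.
    Write x = 79 + 171·t and substitute into x ≡ 3 (mod 4): 171·t ≡ 3 − 79 = -76 (mod 4).
    Reduce coefficients mod 4: 3·t ≡ 0 (mod 4).
    The inverse of 3 mod 4 is 3 (since 3·3 = 9 = 2·4 + 1), so t ≡ 3·0 = 0 ≡ 0 (mod 4).
    Then x = 79 + 171·0 = 79, valid modulo lcm(171, 4) = 684: x ≡ 79 (mod 684).
  Combine with x ≡ 1 (mod 13); new modulus lcm = 8892.
    Write x = 79 + 684·t and substitute into x ≡ 1 (mod 13): 684·t ≡ 1 − 79 = -78 (mod 13).
    Reduce coefficients mod 13: 8·t ≡ 0 (mod 13).
    The inverse of 8 mod 13 is 5 (since 8·5 = 40 = 3·13 + 1), so t ≡ 5·0 = 0 ≡ 0 (mod 13).
    Then x = 79 + 684·0 = 79, valid modulo lcm(684, 13) = 8892: x ≡ 79 (mod 8892).
  Combine with x ≡ 14 (mod 17); new modulus lcm = 151164.
    Write x = 79 + 8892·t and substitute into x ≡ 14 (mod 17): 8892·t ≡ 14 − 79 = -65 (mod 17).
    Reduce coefficients mod 17: 1·t ≡ 3 (mod 17).
    So t ≡ 3 (mod 17).
    Then x = 79 + 8892·3 = 26755, valid modulo lcm(8892, 17) = 151164: x ≡ 26755 (mod 151164).
Verify against each original: 26755 mod 9 = 7, 26755 mod 19 = 3, 26755 mod 4 = 3, 26755 mod 13 = 1, 26755 mod 17 = 14.

x ≡ 26755 (mod 151164).


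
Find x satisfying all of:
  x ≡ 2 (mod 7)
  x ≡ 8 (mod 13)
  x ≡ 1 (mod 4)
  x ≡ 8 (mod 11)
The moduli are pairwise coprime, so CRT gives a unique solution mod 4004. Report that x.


Product of moduli M = 7 · 13 · 4 · 11 = 4004.
Merge one congruence at a time:
  Start: x ≡ 2 (mod 7).
  Combine with x ≡ 8 (mod 13); new modulus lcm = 91.
    Write x = 2 + 7·t and substitute into x ≡ 8 (mod 13): 7·t ≡ 8 − 2 = 6 (mod 13).
    The inverse of 7 mod 13 is 2 (since 7·2 = 14 = 1·13 + 1), so t ≡ 2·6 = 12 ≡ 12 (mod 13).
    Then x = 2 + 7·12 = 86, valid modulo lcm(7, 13) = 91: x ≡ 86 (mod 91).
  Combine with x ≡ 1 (mod 4); new modulus lcm = 364.
    Write x = 86 + 91·t and substitute into x ≡ 1 (mod 4): 91·t ≡ 1 − 86 = -85 (mod 4).
    Reduce coefficients mod 4: 3·t ≡ 3 (mod 4).
    The inverse of 3 mod 4 is 3 (since 3·3 = 9 = 2·4 + 1), so t ≡ 3·3 = 9 ≡ 1 (mod 4).
    Then x = 86 + 91·1 = 177, valid modulo lcm(91, 4) = 364: x ≡ 177 (mod 364).
  Combine with x ≡ 8 (mod 11); new modulus lcm = 4004.
    Write x = 177 + 364·t and substitute into x ≡ 8 (mod 11): 364·t ≡ 8 − 177 = -169 (mod 11).
    Reduce coefficients mod 11: 1·t ≡ 7 (mod 11).
    So t ≡ 7 (mod 11).
    Then x = 177 + 364·7 = 2725, valid modulo lcm(364, 11) = 4004: x ≡ 2725 (mod 4004).
Verify against each original: 2725 mod 7 = 2, 2725 mod 13 = 8, 2725 mod 4 = 1, 2725 mod 11 = 8.

x ≡ 2725 (mod 4004).


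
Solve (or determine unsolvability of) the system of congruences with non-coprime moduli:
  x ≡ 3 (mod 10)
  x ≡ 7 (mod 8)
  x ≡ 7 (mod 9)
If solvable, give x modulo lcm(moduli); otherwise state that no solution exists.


Moduli 10, 8, 9 are not pairwise coprime, so CRT works modulo lcm(m_i) when all pairwise compatibility conditions hold.
Pairwise compatibility: gcd(m_i, m_j) must divide a_i - a_j for every pair.
Merge one congruence at a time:
  Start: x ≡ 3 (mod 10).
  Combine with x ≡ 7 (mod 8): gcd(10, 8) = 2; 7 - 3 = 4, which IS divisible by 2, so compatible.
    Write x = 3 + 10·t and substitute into x ≡ 7 (mod 8): 10·t ≡ 7 − 3 = 4 (mod 8).
    Divide the congruence (and modulus) by g = 2: 5·t ≡ 2 (mod 4).
    Reduce coefficients mod 4: 1·t ≡ 2 (mod 4).
    So t ≡ 2 (mod 4).
    Then x = 3 + 10·2 = 23, valid modulo lcm(10, 8) = 40: x ≡ 23 (mod 40).
  Combine with x ≡ 7 (mod 9): gcd(40, 9) = 1; 7 - 23 = -16, which IS divisible by 1, so compatible.
    Write x = 23 + 40·t and substitute into x ≡ 7 (mod 9): 40·t ≡ 7 − 23 = -16 (mod 9).
    Reduce coefficients mod 9: 4·t ≡ 2 (mod 9).
    The inverse of 4 mod 9 is 7 (since 4·7 = 28 = 3·9 + 1), so t ≡ 7·2 = 14 ≡ 5 (mod 9).
    Then x = 23 + 40·5 = 223, valid modulo lcm(40, 9) = 360: x ≡ 223 (mod 360).
Verify: 223 mod 10 = 3, 223 mod 8 = 7, 223 mod 9 = 7.

x ≡ 223 (mod 360).


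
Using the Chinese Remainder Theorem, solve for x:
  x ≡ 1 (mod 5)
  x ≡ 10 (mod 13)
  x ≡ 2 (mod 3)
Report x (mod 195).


Moduli 5, 13, 3 are pairwise coprime; by CRT there is a unique solution modulo M = 5 · 13 · 3 = 195.
Solve pairwise, accumulating the modulus:
  Start with x ≡ 1 (mod 5).
  Combine with x ≡ 10 (mod 13): since gcd(5, 13) = 1, we get a unique residue mod 65.
    Write x = 1 + 5·t and substitute into x ≡ 10 (mod 13): 5·t ≡ 10 − 1 = 9 (mod 13).
    The inverse of 5 mod 13 is 8 (since 5·8 = 40 = 3·13 + 1), so t ≡ 8·9 = 72 ≡ 7 (mod 13).
    Then x = 1 + 5·7 = 36, valid modulo lcm(5, 13) = 65: x ≡ 36 (mod 65).
  Combine with x ≡ 2 (mod 3): since gcd(65, 3) = 1, we get a unique residue mod 195.
    Write x = 36 + 65·t and substitute into x ≡ 2 (mod 3): 65·t ≡ 2 − 36 = -34 (mod 3).
    Reduce coefficients mod 3: 2·t ≡ 2 (mod 3).
    The inverse of 2 mod 3 is 2 (since 2·2 = 4 = 1·3 + 1), so t ≡ 2·2 = 4 ≡ 1 (mod 3).
    Then x = 36 + 65·1 = 101, valid modulo lcm(65, 3) = 195: x ≡ 101 (mod 195).
Verify: 101 mod 5 = 1 ✓, 101 mod 13 = 10 ✓, 101 mod 3 = 2 ✓.

x ≡ 101 (mod 195).


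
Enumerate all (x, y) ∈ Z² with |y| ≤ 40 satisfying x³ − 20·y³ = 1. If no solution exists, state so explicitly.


The equation is x³ - 20y³ = 1. For fixed y, x³ = 20·y³ + 1, so a solution requires the RHS to be a perfect cube.
Strategy: iterate y from -40 to 40, compute RHS = 20·y³ + 1, and check whether it is a (positive or negative) perfect cube.
Check small values of y:
  y = 0: RHS = 1 = (1)³ ⇒ x = 1 works.
  y = 1: RHS = 21 is not a perfect cube.
  y = -1: RHS = -19 is not a perfect cube.
  y = 2: RHS = 161 is not a perfect cube.
  y = -2: RHS = -159 is not a perfect cube.
  y = 3: RHS = 541 is not a perfect cube.
  y = -3: RHS = -539 is not a perfect cube.
Continuing, at y = -7: RHS = -6859 = (-19)³ ⇒ x = -19 works.
Searching the remaining y in |y| ≤ 40 finds no further solutions.
Collected solutions: (1, 0), (-19, -7).

Solutions (with |y| ≤ 40): (1, 0), (-19, -7).


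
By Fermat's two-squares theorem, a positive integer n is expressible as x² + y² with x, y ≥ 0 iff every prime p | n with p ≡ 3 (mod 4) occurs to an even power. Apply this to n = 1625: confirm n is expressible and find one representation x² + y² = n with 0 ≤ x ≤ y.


Step 1: Factor n = 1625 = 5^3 · 13.
Step 2: Check the mod-4 condition on each prime factor: 5 ≡ 1 (mod 4), exponent 3; 13 ≡ 1 (mod 4), exponent 1.
All primes ≡ 3 (mod 4) appear to even exponent (or don't appear), so by the two-squares theorem n IS expressible as a sum of two squares.
Step 3: Build a representation. Group n = k² · m with k = 5 and m = 5 · 13 = 65 (a product of primes ≡ 1 (mod 4)); a representation of m scales to one of n via (k·x)² + (k·y)² = k²(x² + y²). Each prime p ≡ 1 (mod 4) is itself a sum of two squares; find a² by testing p − a² for a perfect square:
  5: 5 − 1² = 4 = 2² ⇒ 5 = 1² + 2².
  13: 13 − 1² = 12, 13 − 2² = 9 = 3² ⇒ 13 = 2² + 3².
  Combine using the Brahmagupta–Fibonacci identity (a² + b²)(c² + d²) = (ac − bd)² + (ad + bc)² = (ac + bd)² + (ad − bc)²:
  5 · 13 = 65: from (1² + 2²)(2² + 3²), take (1·2 − 2·3, 1·3 + 2·2) = (2 − 6, 3 + 4) = (-4, 7); dropping signs (only squares matter) gives (4, 7); check 4² + 7² = 16 + 49 = 65 ✓.
  Scale by k = 5: (5·4, 5·7) = (20, 35).
Step 4: Order so x ≤ y and verify: 20² + 35² = 400 + 1225 = 1625 = n. ✓

n = 1625 = 20² + 35² (one valid representation with x ≤ y).


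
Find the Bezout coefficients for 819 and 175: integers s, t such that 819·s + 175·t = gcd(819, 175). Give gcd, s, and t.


Euclidean algorithm on (819, 175) — divide until remainder is 0:
  819 = 4 · 175 + 119
  175 = 1 · 119 + 56
  119 = 2 · 56 + 7
  56 = 8 · 7 + 0
gcd(819, 175) = 7.
Track Bezout coefficients alongside the remainders: start with r₀ = 819 = a·1 + b·0 (s = 1, t = 0) and r₁ = 175 = a·0 + b·1 (s = 0, t = 1); each new remainder r_{k+1} = r_{k-1} − q_k·r_k inherits s_{k+1} = s_{k-1} − q_k·s_k, t_{k+1} = t_{k-1} − q_k·t_k, so r_k = a·s_k + b·t_k at every step:
  q = 4: r = 119, s = 1 − 4·0 = 1, t = 0 − 4·1 = -4  (check: 819·1 + 175·(-4) = 119)
  q = 1: r = 56, s = 0 − 1·1 = -1, t = 1 − 1·(-4) = 5  (check: 819·(-1) + 175·5 = 56)
  q = 2: r = 7, s = 1 − 2·(-1) = 3, t = -4 − 2·5 = -14  (check: 819·3 + 175·(-14) = 7)
The row with r = 7 (the gcd) gives the Bezout coefficients s = 3, t = -14.
Result: 819 · (3) + 175 · (-14) = 7.

gcd(819, 175) = 7; s = 3, t = -14 (check: 819·3 + 175·(-14) = 7).


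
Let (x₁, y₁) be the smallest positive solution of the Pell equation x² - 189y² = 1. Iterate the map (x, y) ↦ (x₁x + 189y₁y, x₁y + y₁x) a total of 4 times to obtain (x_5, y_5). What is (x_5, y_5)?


Step 1: Find the fundamental solution (x₁, y₁) of x² - 189y² = 1.
  Expand √189 as a continued fraction. a₀ = ⌊√189⌋ = 13; iterate m_{k+1} = d_k·a_k − m_k, d_{k+1} = (189 − m_{k+1}²)/d_k, a_{k+1} = ⌊(a₀ + m_{k+1})/d_{k+1}⌋ (starting m₀ = 0, d₀ = 1), with convergents p_k = a_k·p_{k-1} + p_{k-2}, q_k = a_k·q_{k-1} + q_{k-2} (p₋₁ = 1, q₋₁ = 0):
  k = 0: a₀ = 13; p₀/q₀ = 13/1; p₀² − 189·q₀² = 169 − 189 = -20.
  k = 1: m = 13, d = 20, a = ⌊(13 + 13)/20⌋ = 1; p/q = (1·13 + 1)/(1·1 + 0) = 14/1; p² − 189·q² = 196 − 189 = 7.
  k = 2: m = 7, d = 7, a = ⌊(13 + 7)/7⌋ = 2; p/q = (2·14 + 13)/(2·1 + 1) = 41/3; p² − 189·q² = 1681 − 1701 = -20.
  k = 3: m = 7, d = 20, a = ⌊(13 + 7)/20⌋ = 1; p/q = (1·41 + 14)/(1·3 + 1) = 55/4; p² − 189·q² = 3025 − 3024 = 1.
  The first convergent with p² − 189·q² = 1 gives the fundamental solution (x₁, y₁) = (55, 4).
Step 2: Apply the recurrence (x_{n+1}, y_{n+1}) = (x₁x_n + 189y₁y_n, x₁y_n + y₁x_n) repeatedly.
  From (x_1, y_1) = (55, 4): x_2 = 55·55 + 189·4·4 = 6049; y_2 = 55·4 + 4·55 = 440.
  From (x_2, y_2) = (6049, 440): x_3 = 55·6049 + 189·4·440 = 665335; y_3 = 55·440 + 4·6049 = 48396.
  From (x_3, y_3) = (665335, 48396): x_4 = 55·665335 + 189·4·48396 = 73180801; y_4 = 55·48396 + 4·665335 = 5323120.
  From (x_4, y_4) = (73180801, 5323120): x_5 = 55·73180801 + 189·4·5323120 = 8049222775; y_5 = 55·5323120 + 4·73180801 = 585494804.
Step 3: Verify x_5² - 189·y_5² = 64789987281578700625 - 64789987281578700624 = 1 (should be 1). ✓

(x_1, y_1) = (55, 4); (x_5, y_5) = (8049222775, 585494804).


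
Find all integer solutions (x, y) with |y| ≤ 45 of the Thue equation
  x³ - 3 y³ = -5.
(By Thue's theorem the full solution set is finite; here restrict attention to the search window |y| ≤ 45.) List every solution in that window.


The equation is x³ - 3y³ = -5. For fixed y, x³ = 3·y³ − 5, so a solution requires the RHS to be a perfect cube.
Strategy: iterate y from -45 to 45, compute RHS = 3·y³ − 5, and check whether it is a (positive or negative) perfect cube.
Check small values of y:
  y = 0: RHS = -5 is not a perfect cube.
  y = 1: RHS = -2 is not a perfect cube.
  y = -1: RHS = -8 = (-2)³ ⇒ x = -2 works.
  y = 2: RHS = 19 is not a perfect cube.
  y = -2: RHS = -29 is not a perfect cube.
  y = 3: RHS = 76 is not a perfect cube.
  y = -3: RHS = -86 is not a perfect cube.
Continuing the search up to |y| = 45 finds no further solutions beyond those listed.
Collected solutions: (-2, -1).

Solutions (with |y| ≤ 45): (-2, -1).


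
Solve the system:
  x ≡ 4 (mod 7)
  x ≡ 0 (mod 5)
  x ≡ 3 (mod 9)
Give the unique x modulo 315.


Moduli 7, 5, 9 are pairwise coprime; by CRT there is a unique solution modulo M = 7 · 5 · 9 = 315.
Solve pairwise, accumulating the modulus:
  Start with x ≡ 4 (mod 7).
  Combine with x ≡ 0 (mod 5): since gcd(7, 5) = 1, we get a unique residue mod 35.
    Write x = 4 + 7·t and substitute into x ≡ 0 (mod 5): 7·t ≡ 0 − 4 = -4 (mod 5).
    Reduce coefficients mod 5: 2·t ≡ 1 (mod 5).
    The inverse of 2 mod 5 is 3 (since 2·3 = 6 = 1·5 + 1), so t ≡ 3·1 = 3 ≡ 3 (mod 5).
    Then x = 4 + 7·3 = 25, valid modulo lcm(7, 5) = 35: x ≡ 25 (mod 35).
  Combine with x ≡ 3 (mod 9): since gcd(35, 9) = 1, we get a unique residue mod 315.
    Write x = 25 + 35·t and substitute into x ≡ 3 (mod 9): 35·t ≡ 3 − 25 = -22 (mod 9).
    Reduce coefficients mod 9: 8·t ≡ 5 (mod 9).
    The inverse of 8 mod 9 is 8 (since 8·8 = 64 = 7·9 + 1), so t ≡ 8·5 = 40 ≡ 4 (mod 9).
    Then x = 25 + 35·4 = 165, valid modulo lcm(35, 9) = 315: x ≡ 165 (mod 315).
Verify: 165 mod 7 = 4 ✓, 165 mod 5 = 0 ✓, 165 mod 9 = 3 ✓.

x ≡ 165 (mod 315).


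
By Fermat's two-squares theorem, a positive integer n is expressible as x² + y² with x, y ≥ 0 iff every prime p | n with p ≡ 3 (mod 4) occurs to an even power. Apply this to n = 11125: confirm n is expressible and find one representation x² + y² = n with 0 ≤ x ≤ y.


Step 1: Factor n = 11125 = 5^3 · 89.
Step 2: Check the mod-4 condition on each prime factor: 5 ≡ 1 (mod 4), exponent 3; 89 ≡ 1 (mod 4), exponent 1.
All primes ≡ 3 (mod 4) appear to even exponent (or don't appear), so by the two-squares theorem n IS expressible as a sum of two squares.
Step 3: Build a representation. Group n = k² · m with k = 5 and m = 5 · 89 = 445 (a product of primes ≡ 1 (mod 4)); a representation of m scales to one of n via (k·x)² + (k·y)² = k²(x² + y²). Each prime p ≡ 1 (mod 4) is itself a sum of two squares; find a² by testing p − a² for a perfect square:
  5: 5 − 1² = 4 = 2² ⇒ 5 = 1² + 2².
  89: 89 − 1² = 88, 89 − 2² = 85, 89 − 3² = 80, 89 − 4² = 73, 89 − 5² = 64 = 8² ⇒ 89 = 5² + 8².
  Combine using the Brahmagupta–Fibonacci identity (a² + b²)(c² + d²) = (ac − bd)² + (ad + bc)² = (ac + bd)² + (ad − bc)²:
  5 · 89 = 445: from (1² + 2²)(5² + 8²), take (1·5 − 2·8, 1·8 + 2·5) = (5 − 16, 8 + 10) = (-11, 18); dropping signs (only squares matter) gives (11, 18); check 11² + 18² = 121 + 324 = 445 ✓.
  Scale by k = 5: (5·11, 5·18) = (55, 90).
Step 4: Order so x ≤ y and verify: 55² + 90² = 3025 + 8100 = 11125 = n. ✓

n = 11125 = 55² + 90² (one valid representation with x ≤ y).


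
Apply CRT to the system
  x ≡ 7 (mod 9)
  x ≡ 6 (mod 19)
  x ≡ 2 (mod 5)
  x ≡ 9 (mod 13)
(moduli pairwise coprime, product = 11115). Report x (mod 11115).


Product of moduli M = 9 · 19 · 5 · 13 = 11115.
Merge one congruence at a time:
  Start: x ≡ 7 (mod 9).
  Combine with x ≡ 6 (mod 19); new modulus lcm = 171.
    Write x = 7 + 9·t and substitute into x ≡ 6 (mod 19): 9·t ≡ 6 − 7 = -1 (mod 19).
    Reduce coefficients mod 19: 9·t ≡ 18 (mod 19).
    The inverse of 9 mod 19 is 17 (since 9·17 = 153 = 8·19 + 1), so t ≡ 17·18 = 306 ≡ 2 (mod 19).
    Then x = 7 + 9·2 = 25, valid modulo lcm(9, 19) = 171: x ≡ 25 (mod 171).
  Combine with x ≡ 2 (mod 5); new modulus lcm = 855.
    Write x = 25 + 171·t and substitute into x ≡ 2 (mod 5): 171·t ≡ 2 − 25 = -23 (mod 5).
    Reduce coefficients mod 5: 1·t ≡ 2 (mod 5).
    So t ≡ 2 (mod 5).
    Then x = 25 + 171·2 = 367, valid modulo lcm(171, 5) = 855: x ≡ 367 (mod 855).
  Combine with x ≡ 9 (mod 13); new modulus lcm = 11115.
    Write x = 367 + 855·t and substitute into x ≡ 9 (mod 13): 855·t ≡ 9 − 367 = -358 (mod 13).
    Reduce coefficients mod 13: 10·t ≡ 6 (mod 13).
    The inverse of 10 mod 13 is 4 (since 10·4 = 40 = 3·13 + 1), so t ≡ 4·6 = 24 ≡ 11 (mod 13).
    Then x = 367 + 855·11 = 9772, valid modulo lcm(855, 13) = 11115: x ≡ 9772 (mod 11115).
Verify against each original: 9772 mod 9 = 7, 9772 mod 19 = 6, 9772 mod 5 = 2, 9772 mod 13 = 9.

x ≡ 9772 (mod 11115).


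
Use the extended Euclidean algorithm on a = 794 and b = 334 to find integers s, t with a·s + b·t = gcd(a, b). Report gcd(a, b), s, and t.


Euclidean algorithm on (794, 334) — divide until remainder is 0:
  794 = 2 · 334 + 126
  334 = 2 · 126 + 82
  126 = 1 · 82 + 44
  82 = 1 · 44 + 38
  44 = 1 · 38 + 6
  38 = 6 · 6 + 2
  6 = 3 · 2 + 0
gcd(794, 334) = 2.
Track Bezout coefficients alongside the remainders: start with r₀ = 794 = a·1 + b·0 (s = 1, t = 0) and r₁ = 334 = a·0 + b·1 (s = 0, t = 1); each new remainder r_{k+1} = r_{k-1} − q_k·r_k inherits s_{k+1} = s_{k-1} − q_k·s_k, t_{k+1} = t_{k-1} − q_k·t_k, so r_k = a·s_k + b·t_k at every step:
  q = 2: r = 126, s = 1 − 2·0 = 1, t = 0 − 2·1 = -2  (check: 794·1 + 334·(-2) = 126)
  q = 2: r = 82, s = 0 − 2·1 = -2, t = 1 − 2·(-2) = 5  (check: 794·(-2) + 334·5 = 82)
  q = 1: r = 44, s = 1 − 1·(-2) = 3, t = -2 − 1·5 = -7  (check: 794·3 + 334·(-7) = 44)
  q = 1: r = 38, s = -2 − 1·3 = -5, t = 5 − 1·(-7) = 12  (check: 794·(-5) + 334·12 = 38)
  q = 1: r = 6, s = 3 − 1·(-5) = 8, t = -7 − 1·12 = -19  (check: 794·8 + 334·(-19) = 6)
  q = 6: r = 2, s = -5 − 6·8 = -53, t = 12 − 6·(-19) = 126  (check: 794·(-53) + 334·126 = 2)
The row with r = 2 (the gcd) gives the Bezout coefficients s = -53, t = 126.
Result: 794 · (-53) + 334 · (126) = 2.

gcd(794, 334) = 2; s = -53, t = 126 (check: 794·(-53) + 334·126 = 2).


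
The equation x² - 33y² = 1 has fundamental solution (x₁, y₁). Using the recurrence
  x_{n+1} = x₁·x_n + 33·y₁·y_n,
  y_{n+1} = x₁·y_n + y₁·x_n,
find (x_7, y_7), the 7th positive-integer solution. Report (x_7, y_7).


Step 1: Find the fundamental solution (x₁, y₁) of x² - 33y² = 1.
  Expand √33 as a continued fraction. a₀ = ⌊√33⌋ = 5; iterate m_{k+1} = d_k·a_k − m_k, d_{k+1} = (33 − m_{k+1}²)/d_k, a_{k+1} = ⌊(a₀ + m_{k+1})/d_{k+1}⌋ (starting m₀ = 0, d₀ = 1), with convergents p_k = a_k·p_{k-1} + p_{k-2}, q_k = a_k·q_{k-1} + q_{k-2} (p₋₁ = 1, q₋₁ = 0):
  k = 0: a₀ = 5; p₀/q₀ = 5/1; p₀² − 33·q₀² = 25 − 33 = -8.
  k = 1: m = 5, d = 8, a = ⌊(5 + 5)/8⌋ = 1; p/q = (1·5 + 1)/(1·1 + 0) = 6/1; p² − 33·q² = 36 − 33 = 3.
  k = 2: m = 3, d = 3, a = ⌊(5 + 3)/3⌋ = 2; p/q = (2·6 + 5)/(2·1 + 1) = 17/3; p² − 33·q² = 289 − 297 = -8.
  k = 3: m = 3, d = 8, a = ⌊(5 + 3)/8⌋ = 1; p/q = (1·17 + 6)/(1·3 + 1) = 23/4; p² − 33·q² = 529 − 528 = 1.
  The first convergent with p² − 33·q² = 1 gives the fundamental solution (x₁, y₁) = (23, 4).
Step 2: Apply the recurrence (x_{n+1}, y_{n+1}) = (x₁x_n + 33y₁y_n, x₁y_n + y₁x_n) repeatedly.
  From (x_1, y_1) = (23, 4): x_2 = 23·23 + 33·4·4 = 1057; y_2 = 23·4 + 4·23 = 184.
  From (x_2, y_2) = (1057, 184): x_3 = 23·1057 + 33·4·184 = 48599; y_3 = 23·184 + 4·1057 = 8460.
  From (x_3, y_3) = (48599, 8460): x_4 = 23·48599 + 33·4·8460 = 2234497; y_4 = 23·8460 + 4·48599 = 388976.
  From (x_4, y_4) = (2234497, 388976): x_5 = 23·2234497 + 33·4·388976 = 102738263; y_5 = 23·388976 + 4·2234497 = 17884436.
  From (x_5, y_5) = (102738263, 17884436): x_6 = 23·102738263 + 33·4·17884436 = 4723725601; y_6 = 23·17884436 + 4·102738263 = 822295080.
  From (x_6, y_6) = (4723725601, 822295080): x_7 = 23·4723725601 + 33·4·822295080 = 217188639383; y_7 = 23·822295080 + 4·4723725601 = 37807689244.
Step 3: Verify x_7² - 33·y_7² = 47170905077038818620689 - 47170905077038818620688 = 1 (should be 1). ✓

(x_1, y_1) = (23, 4); (x_7, y_7) = (217188639383, 37807689244).


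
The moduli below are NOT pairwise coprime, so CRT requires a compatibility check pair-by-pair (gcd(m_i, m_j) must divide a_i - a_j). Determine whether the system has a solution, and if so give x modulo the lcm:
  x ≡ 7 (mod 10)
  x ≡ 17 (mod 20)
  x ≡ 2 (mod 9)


Moduli 10, 20, 9 are not pairwise coprime, so CRT works modulo lcm(m_i) when all pairwise compatibility conditions hold.
Pairwise compatibility: gcd(m_i, m_j) must divide a_i - a_j for every pair.
Merge one congruence at a time:
  Start: x ≡ 7 (mod 10).
  Combine with x ≡ 17 (mod 20): gcd(10, 20) = 10; 17 - 7 = 10, which IS divisible by 10, so compatible.
    Write x = 7 + 10·t and substitute into x ≡ 17 (mod 20): 10·t ≡ 17 − 7 = 10 (mod 20).
    Divide the congruence (and modulus) by g = 10: 1·t ≡ 1 (mod 2).
    So t ≡ 1 (mod 2).
    Then x = 7 + 10·1 = 17, valid modulo lcm(10, 20) = 20: x ≡ 17 (mod 20).
  Combine with x ≡ 2 (mod 9): gcd(20, 9) = 1; 2 - 17 = -15, which IS divisible by 1, so compatible.
    Write x = 17 + 20·t and substitute into x ≡ 2 (mod 9): 20·t ≡ 2 − 17 = -15 (mod 9).
    Reduce coefficients mod 9: 2·t ≡ 3 (mod 9).
    The inverse of 2 mod 9 is 5 (since 2·5 = 10 = 1·9 + 1), so t ≡ 5·3 = 15 ≡ 6 (mod 9).
    Then x = 17 + 20·6 = 137, valid modulo lcm(20, 9) = 180: x ≡ 137 (mod 180).
Verify: 137 mod 10 = 7, 137 mod 20 = 17, 137 mod 9 = 2.

x ≡ 137 (mod 180).


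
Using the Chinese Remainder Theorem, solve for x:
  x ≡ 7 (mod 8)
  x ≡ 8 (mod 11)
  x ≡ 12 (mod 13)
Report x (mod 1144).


Moduli 8, 11, 13 are pairwise coprime; by CRT there is a unique solution modulo M = 8 · 11 · 13 = 1144.
Solve pairwise, accumulating the modulus:
  Start with x ≡ 7 (mod 8).
  Combine with x ≡ 8 (mod 11): since gcd(8, 11) = 1, we get a unique residue mod 88.
    Write x = 7 + 8·t and substitute into x ≡ 8 (mod 11): 8·t ≡ 8 − 7 = 1 (mod 11).
    The inverse of 8 mod 11 is 7 (since 8·7 = 56 = 5·11 + 1), so t ≡ 7·1 = 7 ≡ 7 (mod 11).
    Then x = 7 + 8·7 = 63, valid modulo lcm(8, 11) = 88: x ≡ 63 (mod 88).
  Combine with x ≡ 12 (mod 13): since gcd(88, 13) = 1, we get a unique residue mod 1144.
    Write x = 63 + 88·t and substitute into x ≡ 12 (mod 13): 88·t ≡ 12 − 63 = -51 (mod 13).
    Reduce coefficients mod 13: 10·t ≡ 1 (mod 13).
    The inverse of 10 mod 13 is 4 (since 10·4 = 40 = 3·13 + 1), so t ≡ 4·1 = 4 ≡ 4 (mod 13).
    Then x = 63 + 88·4 = 415, valid modulo lcm(88, 13) = 1144: x ≡ 415 (mod 1144).
Verify: 415 mod 8 = 7 ✓, 415 mod 11 = 8 ✓, 415 mod 13 = 12 ✓.

x ≡ 415 (mod 1144).


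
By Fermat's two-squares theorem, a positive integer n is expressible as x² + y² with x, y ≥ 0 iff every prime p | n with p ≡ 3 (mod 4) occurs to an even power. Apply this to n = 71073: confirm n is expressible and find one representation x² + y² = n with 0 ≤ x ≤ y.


Step 1: Factor n = 71073 = 3^2 · 53 · 149.
Step 2: Check the mod-4 condition on each prime factor: 3 ≡ 3 (mod 4), exponent 2 (must be even); 53 ≡ 1 (mod 4), exponent 1; 149 ≡ 1 (mod 4), exponent 1.
All primes ≡ 3 (mod 4) appear to even exponent (or don't appear), so by the two-squares theorem n IS expressible as a sum of two squares.
Step 3: Build a representation. Group n = k² · m with k = 3 and m = 53 · 149 = 7897 (a product of primes ≡ 1 (mod 4)); a representation of m scales to one of n via (k·x)² + (k·y)² = k²(x² + y²). Each prime p ≡ 1 (mod 4) is itself a sum of two squares; find a² by testing p − a² for a perfect square:
  53: 53 − 1² = 52, 53 − 2² = 49 = 7² ⇒ 53 = 2² + 7².
  149: 149 − 1² = 148, 149 − 2² = 145, 149 − 3² = 140, 149 − 4² = 133, 149 − 5² = 124, 149 − 6² = 113, 149 − 7² = 100 = 10² ⇒ 149 = 7² + 10².
  Combine using the Brahmagupta–Fibonacci identity (a² + b²)(c² + d²) = (ac − bd)² + (ad + bc)² = (ac + bd)² + (ad − bc)²:
  53 · 149 = 7897: from (2² + 7²)(7² + 10²), take (2·7 − 7·10, 2·10 + 7·7) = (14 − 70, 20 + 49) = (-56, 69); dropping signs (only squares matter) gives (56, 69); check 56² + 69² = 3136 + 4761 = 7897 ✓.
  Scale by k = 3: (3·56, 3·69) = (168, 207).
Step 4: Order so x ≤ y and verify: 168² + 207² = 28224 + 42849 = 71073 = n. ✓

n = 71073 = 168² + 207² (one valid representation with x ≤ y).


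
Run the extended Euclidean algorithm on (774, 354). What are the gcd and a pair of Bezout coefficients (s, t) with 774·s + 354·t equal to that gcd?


Euclidean algorithm on (774, 354) — divide until remainder is 0:
  774 = 2 · 354 + 66
  354 = 5 · 66 + 24
  66 = 2 · 24 + 18
  24 = 1 · 18 + 6
  18 = 3 · 6 + 0
gcd(774, 354) = 6.
Track Bezout coefficients alongside the remainders: start with r₀ = 774 = a·1 + b·0 (s = 1, t = 0) and r₁ = 354 = a·0 + b·1 (s = 0, t = 1); each new remainder r_{k+1} = r_{k-1} − q_k·r_k inherits s_{k+1} = s_{k-1} − q_k·s_k, t_{k+1} = t_{k-1} − q_k·t_k, so r_k = a·s_k + b·t_k at every step:
  q = 2: r = 66, s = 1 − 2·0 = 1, t = 0 − 2·1 = -2  (check: 774·1 + 354·(-2) = 66)
  q = 5: r = 24, s = 0 − 5·1 = -5, t = 1 − 5·(-2) = 11  (check: 774·(-5) + 354·11 = 24)
  q = 2: r = 18, s = 1 − 2·(-5) = 11, t = -2 − 2·11 = -24  (check: 774·11 + 354·(-24) = 18)
  q = 1: r = 6, s = -5 − 1·11 = -16, t = 11 − 1·(-24) = 35  (check: 774·(-16) + 354·35 = 6)
The row with r = 6 (the gcd) gives the Bezout coefficients s = -16, t = 35.
Result: 774 · (-16) + 354 · (35) = 6.

gcd(774, 354) = 6; s = -16, t = 35 (check: 774·(-16) + 354·35 = 6).
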